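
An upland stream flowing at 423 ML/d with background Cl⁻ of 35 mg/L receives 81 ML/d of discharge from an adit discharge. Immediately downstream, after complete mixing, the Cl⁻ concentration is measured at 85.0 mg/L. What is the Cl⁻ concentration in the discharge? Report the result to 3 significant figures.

Mass balance: 423.0·35.00 + 81.00·Cₑ = 504.0·85.00
→ Cₑ = (504.0·85.00 − 423.0·35.00) / 81.00 = 346.1 mg/L.

346 mg/L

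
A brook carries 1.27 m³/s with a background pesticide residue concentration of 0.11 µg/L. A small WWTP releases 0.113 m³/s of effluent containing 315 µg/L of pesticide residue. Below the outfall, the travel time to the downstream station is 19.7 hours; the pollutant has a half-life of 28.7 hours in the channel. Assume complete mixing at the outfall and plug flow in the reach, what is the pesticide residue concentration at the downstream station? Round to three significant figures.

16.1 µg/L

Flow-weighted average: C = (1.270·0.1100 + 0.1130·315.0) / 1.383 = 35.73/1.383 = 25.84 µg/L.
Half-life 28.7 h → k = ln 2 / 28.7 = 0.02415 h⁻¹ = 0.5796 d⁻¹.
Decay over the reach: 25.84·exp(−kt) = 25.84·0.6214 = 16.06 µg/L.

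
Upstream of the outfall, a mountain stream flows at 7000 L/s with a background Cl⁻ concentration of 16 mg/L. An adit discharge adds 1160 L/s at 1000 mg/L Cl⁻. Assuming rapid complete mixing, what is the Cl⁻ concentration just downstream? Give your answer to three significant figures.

156 mg/L

After mixing, C = (7000·16.00 + 1160·1000) / 8160 = 1272000/8160 = 155.9 mg/L.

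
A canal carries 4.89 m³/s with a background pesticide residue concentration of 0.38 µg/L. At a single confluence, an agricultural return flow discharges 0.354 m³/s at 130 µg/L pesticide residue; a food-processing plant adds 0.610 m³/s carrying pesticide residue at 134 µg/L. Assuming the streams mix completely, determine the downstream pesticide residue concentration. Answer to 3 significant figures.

After mixing, C = (4.890·0.3800 + 0.3540·130.0 + 0.6100·134.0) / 5.854 = 129.6/5.854 = 22.14 µg/L.

22.1 µg/L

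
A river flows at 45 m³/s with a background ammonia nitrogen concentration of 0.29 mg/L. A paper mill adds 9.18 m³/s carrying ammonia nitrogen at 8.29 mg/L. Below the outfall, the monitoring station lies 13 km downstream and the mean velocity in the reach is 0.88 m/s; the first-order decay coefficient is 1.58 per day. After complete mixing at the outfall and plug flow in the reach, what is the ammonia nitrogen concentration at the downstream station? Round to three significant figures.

1.26 mg/L

Conservation of mass: C = (45.00·0.2900 + 9.180·8.290) / 54.18 = 89.15/54.18 = 1.645 mg/L.
Travel time t = 13·1000 / 0.88 = 14770 s = 4.104 h.
First-order decay: C = 1.645·exp(−k·t) = 1.645·0.7633 = 1.256 mg/L.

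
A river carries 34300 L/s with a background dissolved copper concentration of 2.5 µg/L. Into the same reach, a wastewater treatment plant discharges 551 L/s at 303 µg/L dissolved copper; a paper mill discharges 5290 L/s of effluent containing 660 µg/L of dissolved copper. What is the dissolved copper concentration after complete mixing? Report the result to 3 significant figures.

Mass balance: C = (34300·2.500 + 551.0·303.0 + 5290·660.0) / 40140 = 3744000/40140 = 93.27 µg/L.

93.3 µg/L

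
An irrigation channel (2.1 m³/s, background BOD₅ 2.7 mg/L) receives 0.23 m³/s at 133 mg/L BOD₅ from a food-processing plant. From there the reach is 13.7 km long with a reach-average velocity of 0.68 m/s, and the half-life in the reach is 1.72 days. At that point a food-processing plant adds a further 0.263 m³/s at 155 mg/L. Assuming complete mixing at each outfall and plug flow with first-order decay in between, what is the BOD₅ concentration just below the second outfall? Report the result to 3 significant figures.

28.5 mg/L

Conservation of mass: C = (2.100·2.700 + 0.2300·133.0) / 2.330 = 36.26/2.330 = 15.56 mg/L; combined flow 2.330 m³/s.
Travel time t = 13.7·1000 / 0.68 = 20150 s = 5.596 h.
Half-life 1.72 d → k = ln 2 / 1.72 = 0.4030 d⁻¹.
First-order decay: C = 15.56·exp(−k·t) = 15.56·0.9103 = 14.17 mg/L.
At the second outfall, C = (2.330·14.17 + 0.2630·155.0) / (2.330 + 0.2630) = 28.45 mg/L.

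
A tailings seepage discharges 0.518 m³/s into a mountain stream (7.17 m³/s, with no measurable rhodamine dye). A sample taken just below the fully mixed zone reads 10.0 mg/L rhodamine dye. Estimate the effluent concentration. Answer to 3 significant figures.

148 mg/L

Mass balance: 7.170·0 + 0.5180·Cₑ = 7.688·10.00
→ Cₑ = (7.688·10.00 − 7.170·0) / 0.5180 = 148.4 mg/L.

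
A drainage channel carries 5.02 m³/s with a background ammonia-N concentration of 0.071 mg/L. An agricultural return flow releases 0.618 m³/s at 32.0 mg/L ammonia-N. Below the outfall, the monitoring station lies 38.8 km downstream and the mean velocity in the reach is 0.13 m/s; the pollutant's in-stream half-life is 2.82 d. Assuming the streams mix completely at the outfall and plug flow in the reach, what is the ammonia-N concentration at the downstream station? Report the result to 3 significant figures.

1.53 mg/L

Mixed concentration C = ΣQC/ΣQ = (5.020·0.07100 + 0.6180·32.00) / 5.638 = 20.13/5.638 = 3.571 mg/L.
Travel time t = 38.8·1000 / 0.13 = 298500 s = 82.91 h.
Half-life 2.82 d → k = ln 2 / 2.82 = 0.2458 d⁻¹.
First-order decay: C = 3.571·exp(−k·t) = 3.571·0.4278 = 1.528 mg/L.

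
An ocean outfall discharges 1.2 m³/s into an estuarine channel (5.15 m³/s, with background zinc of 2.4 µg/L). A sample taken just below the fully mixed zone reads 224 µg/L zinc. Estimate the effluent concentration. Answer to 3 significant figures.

Mass balance: 5.150·2.400 + 1.200·Cₑ = 6.350·224.0
→ Cₑ = (6.350·224.0 − 5.150·2.400) / 1.200 = 1175 µg/L.

1180 µg/L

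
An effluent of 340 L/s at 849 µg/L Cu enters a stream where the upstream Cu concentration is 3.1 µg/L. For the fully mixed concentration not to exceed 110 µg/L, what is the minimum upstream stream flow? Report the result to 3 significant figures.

Set C_mix = 110: (Q·3.100 + 340.0·849.0) / (Q + 340.0) = 110
→ Q = 340.0·(849.0 − 110)/(110 − 3.100) = 2350 L/s.

2350 L/s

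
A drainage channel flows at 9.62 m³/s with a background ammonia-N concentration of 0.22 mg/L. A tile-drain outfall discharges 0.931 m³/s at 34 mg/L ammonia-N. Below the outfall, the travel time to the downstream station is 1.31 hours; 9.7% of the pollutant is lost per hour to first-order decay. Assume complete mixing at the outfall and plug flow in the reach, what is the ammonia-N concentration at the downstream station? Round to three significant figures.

2.80 mg/L

Conservation of mass: C = (9.620·0.2200 + 0.9310·34.00) / 10.55 = 33.77/10.55 = 3.201 mg/L.
9.7%/h lost → k = −ln(1 − 0.097) = 0.1020 h⁻¹.
Applying C = C₀e^(−kt): 3.201 × 0.8749 = 2.800 mg/L.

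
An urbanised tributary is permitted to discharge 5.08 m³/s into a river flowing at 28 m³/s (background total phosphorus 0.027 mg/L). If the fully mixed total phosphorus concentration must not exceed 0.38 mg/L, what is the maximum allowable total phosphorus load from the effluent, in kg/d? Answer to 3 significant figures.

1020 kg/d

Mass balance at the limit: 28.00·0.02700 + 5.080·Cₑ = 33.08·0.38 → Cₑ = 2.326 mg/L.
Load = 5.080 m³/s × 2.326 g/m³ × 86 400 s/d = 1021 kg/d.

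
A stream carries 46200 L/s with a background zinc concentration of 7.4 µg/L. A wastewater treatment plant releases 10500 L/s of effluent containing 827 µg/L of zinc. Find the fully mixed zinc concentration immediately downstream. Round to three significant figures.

Mixed concentration C = ΣQC/ΣQ = (46200·7.400 + 10500·827.0) / 56700 = 9025000/56700 = 159.2 µg/L.

159 µg/L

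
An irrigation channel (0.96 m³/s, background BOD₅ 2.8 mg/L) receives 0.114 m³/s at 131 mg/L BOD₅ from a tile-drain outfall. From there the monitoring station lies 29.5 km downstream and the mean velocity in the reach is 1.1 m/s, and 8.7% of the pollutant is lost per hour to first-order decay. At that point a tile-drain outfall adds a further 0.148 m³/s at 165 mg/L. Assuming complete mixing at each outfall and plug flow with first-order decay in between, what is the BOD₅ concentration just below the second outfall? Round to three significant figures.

27.3 mg/L

Mixed concentration C = ΣQC/ΣQ = (0.9600·2.800 + 0.1140·131.0) / 1.074 = 17.62/1.074 = 16.41 mg/L; combined flow 1.074 m³/s.
Travel time t = 29.5·1000 / 1.1 = 26820 s = 7.449 h.
8.7%/h lost → k = −ln(1 − 0.087) = 0.09102 h⁻¹.
First-order decay: C = 16.41·exp(−k·t) = 16.41·0.5076 = 8.329 mg/L.
At the second outfall, C = (1.074·8.329 + 0.1480·165.0) / (1.074 + 0.1480) = 27.30 mg/L.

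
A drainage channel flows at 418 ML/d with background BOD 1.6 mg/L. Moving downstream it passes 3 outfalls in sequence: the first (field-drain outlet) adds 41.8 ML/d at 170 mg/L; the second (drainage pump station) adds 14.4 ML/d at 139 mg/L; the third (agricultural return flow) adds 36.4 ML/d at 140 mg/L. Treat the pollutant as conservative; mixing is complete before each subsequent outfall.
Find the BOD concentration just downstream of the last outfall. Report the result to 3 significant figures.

29.1 mg/L

Below outfall 1: Q → 459.8 ML/d, C = (418.0·1.600 + 41.80·170.0)/459.8 = 16.91 mg/L.
Below outfall 2: Q → 474.2 ML/d, C = (459.8·16.91 + 14.40·139.0)/474.2 = 20.62 mg/L.
Below outfall 3: Q → 510.6 ML/d, C = (474.2·20.62 + 36.40·140.0)/510.6 = 29.13 mg/L.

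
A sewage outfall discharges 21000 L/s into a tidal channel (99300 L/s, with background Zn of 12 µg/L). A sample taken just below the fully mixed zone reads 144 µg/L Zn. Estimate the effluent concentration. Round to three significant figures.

768 µg/L

Mass balance: 99300·12.00 + 21000·Cₑ = 120300·144.0
→ Cₑ = (120300·144.0 − 99300·12.00) / 21000 = 768.2 µg/L.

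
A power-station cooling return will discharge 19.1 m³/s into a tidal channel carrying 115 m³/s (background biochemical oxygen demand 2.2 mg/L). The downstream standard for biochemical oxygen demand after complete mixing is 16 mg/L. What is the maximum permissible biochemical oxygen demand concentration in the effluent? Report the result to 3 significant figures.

99.1 mg/L

At the limit, (Qr·Cr + Qe·Cₑ)/(Qr + Qe) = 16:
Cₑ = (134.1·16 − 115.0·2.200) / 19.10 = 99.09 mg/L.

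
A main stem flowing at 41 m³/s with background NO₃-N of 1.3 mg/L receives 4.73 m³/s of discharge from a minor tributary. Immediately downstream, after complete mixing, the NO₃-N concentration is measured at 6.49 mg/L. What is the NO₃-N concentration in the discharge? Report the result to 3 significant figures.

Mass balance: 41.00·1.300 + 4.730·Cₑ = 45.73·6.490
→ Cₑ = (45.73·6.490 − 41.00·1.300) / 4.730 = 51.48 mg/L.

51.5 mg/L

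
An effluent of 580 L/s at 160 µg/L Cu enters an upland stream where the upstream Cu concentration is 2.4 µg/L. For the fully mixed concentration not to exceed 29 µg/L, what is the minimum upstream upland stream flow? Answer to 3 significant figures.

Set C_mix = 29: (Q·2.400 + 580.0·160.0) / (Q + 580.0) = 29
→ Q = 580.0·(160.0 − 29)/(29 − 2.400) = 2856 L/s.

2860 L/s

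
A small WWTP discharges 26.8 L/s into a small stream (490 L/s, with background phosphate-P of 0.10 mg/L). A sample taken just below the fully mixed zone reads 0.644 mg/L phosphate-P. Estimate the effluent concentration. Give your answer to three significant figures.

10.6 mg/L

Mass balance: 490.0·0.1000 + 26.80·Cₑ = 516.8·0.6440
→ Cₑ = (516.8·0.6440 − 490.0·0.1000) / 26.80 = 10.59 mg/L.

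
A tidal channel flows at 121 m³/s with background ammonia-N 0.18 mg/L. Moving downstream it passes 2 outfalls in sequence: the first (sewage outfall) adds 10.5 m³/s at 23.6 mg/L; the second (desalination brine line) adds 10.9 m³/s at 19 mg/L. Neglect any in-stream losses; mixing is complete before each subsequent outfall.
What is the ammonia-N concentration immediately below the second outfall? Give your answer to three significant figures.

Below outfall 1: Q → 131.5 m³/s, C = (121.0·0.1800 + 10.50·23.60)/131.5 = 2.050 mg/L.
Below outfall 2: Q → 142.4 m³/s, C = (131.5·2.050 + 10.90·19.00)/142.4 = 3.347 mg/L.

3.35 mg/L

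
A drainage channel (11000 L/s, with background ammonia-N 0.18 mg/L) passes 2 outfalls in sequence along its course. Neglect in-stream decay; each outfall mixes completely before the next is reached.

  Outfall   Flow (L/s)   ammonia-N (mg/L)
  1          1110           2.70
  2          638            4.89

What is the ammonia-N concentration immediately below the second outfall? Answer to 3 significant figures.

After outfall 1: Q = 11000 + 1110 = 12110 L/s; C = (11000·0.1800 + 1110·2.700)/12110 = 0.4110 mg/L.
After outfall 2: Q = 12110 + 638.0 = 12750 L/s; C = (12110·0.4110 + 638.0·4.890)/12750 = 0.6351 mg/L.

0.635 mg/L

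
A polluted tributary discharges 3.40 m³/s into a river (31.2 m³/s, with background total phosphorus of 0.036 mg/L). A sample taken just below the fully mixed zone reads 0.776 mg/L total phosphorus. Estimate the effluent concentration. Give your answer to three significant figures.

7.57 mg/L

Mass balance: 31.20·0.03600 + 3.400·Cₑ = 34.60·0.7760
→ Cₑ = (34.60·0.7760 − 31.20·0.03600) / 3.400 = 7.567 mg/L.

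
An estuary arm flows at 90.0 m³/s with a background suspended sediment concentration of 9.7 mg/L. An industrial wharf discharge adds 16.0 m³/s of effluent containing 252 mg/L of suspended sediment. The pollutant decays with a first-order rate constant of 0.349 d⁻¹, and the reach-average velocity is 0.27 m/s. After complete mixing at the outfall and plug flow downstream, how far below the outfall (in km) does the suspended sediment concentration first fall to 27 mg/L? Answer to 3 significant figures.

Mixed concentration C = ΣQC/ΣQ = (90.00·9.700 + 16.00·252.0) / 106.0 = 4905/106.0 = 46.27 mg/L.
Set 46.27·exp(−k·t) = 27 → t = ln(46.27/27)/k = 133400 s = 37.05 h.
Distance = v·t = 0.27·133400 = 36010 m = 36.01 km.

36.0 km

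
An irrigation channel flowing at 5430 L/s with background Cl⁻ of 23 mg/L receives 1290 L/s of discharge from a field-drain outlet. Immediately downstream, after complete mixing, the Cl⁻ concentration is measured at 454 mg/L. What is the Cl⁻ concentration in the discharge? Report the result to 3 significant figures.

Mass balance: 5430·23.00 + 1290·Cₑ = 6720·454.0
→ Cₑ = (6720·454.0 − 5430·23.00) / 1290 = 2268 mg/L.

2270 mg/L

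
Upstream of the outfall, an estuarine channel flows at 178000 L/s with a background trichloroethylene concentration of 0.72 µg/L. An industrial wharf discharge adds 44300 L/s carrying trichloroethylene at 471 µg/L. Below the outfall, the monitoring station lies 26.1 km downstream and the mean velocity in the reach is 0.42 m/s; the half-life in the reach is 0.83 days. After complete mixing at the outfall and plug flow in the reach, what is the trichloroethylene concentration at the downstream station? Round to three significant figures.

Mass balance: C = (178000·0.7200 + 44300·471.0) / 222300 = 20990000/222300 = 94.44 µg/L.
Travel time t = 26.1·1000 / 0.42 = 62140 s = 17.26 h.
Half-life 0.83 d → k = ln 2 / 0.83 = 0.8351 d⁻¹.
After decay, C = 94.44 × e^(−kt) = 94.44 × 0.5485 = 51.79 µg/L.

51.8 µg/L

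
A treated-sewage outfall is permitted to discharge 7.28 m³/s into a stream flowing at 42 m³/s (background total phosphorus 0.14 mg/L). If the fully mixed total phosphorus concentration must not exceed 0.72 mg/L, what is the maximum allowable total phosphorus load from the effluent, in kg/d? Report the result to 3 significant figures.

Mass balance at the limit: 42.00·0.1400 + 7.280·Cₑ = 49.28·0.72 → Cₑ = 4.066 mg/L.
Load = 7.280 m³/s × 4.066 g/m³ × 86 400 s/d = 2558 kg/d.

2560 kg/d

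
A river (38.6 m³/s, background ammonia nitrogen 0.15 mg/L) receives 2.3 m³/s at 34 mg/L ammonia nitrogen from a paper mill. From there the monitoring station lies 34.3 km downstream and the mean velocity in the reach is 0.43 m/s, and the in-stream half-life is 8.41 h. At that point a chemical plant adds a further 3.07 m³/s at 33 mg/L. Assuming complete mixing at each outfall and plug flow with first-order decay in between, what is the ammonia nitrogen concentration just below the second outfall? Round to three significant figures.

2.61 mg/L

Flow-weighted average: C = (38.60·0.1500 + 2.300·34.00) / 40.90 = 83.99/40.90 = 2.054 mg/L; combined flow 40.90 m³/s.
Travel time t = 34.3·1000 / 0.43 = 79770 s = 22.16 h.
Half-life 8.41 h → k = ln 2 / 8.41 = 0.08242 h⁻¹ = 1.978 d⁻¹.
Decay over the reach: 2.054·exp(−kt) = 2.054·0.1610 = 0.3307 mg/L.
Second outfall: C = (40.90·0.3307 + 3.070·33.00)/43.97 = 2.612 mg/L.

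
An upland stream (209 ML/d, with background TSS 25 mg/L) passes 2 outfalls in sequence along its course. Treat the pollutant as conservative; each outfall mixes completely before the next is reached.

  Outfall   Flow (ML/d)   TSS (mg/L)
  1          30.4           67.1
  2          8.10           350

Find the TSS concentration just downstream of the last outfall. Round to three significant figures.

Below outfall 1: Q → 239.4 ML/d, C = (209.0·25.00 + 30.40·67.10)/239.4 = 30.35 mg/L.
Below outfall 2: Q → 247.5 ML/d, C = (239.4·30.35 + 8.100·350.0)/247.5 = 40.81 mg/L.

40.8 mg/L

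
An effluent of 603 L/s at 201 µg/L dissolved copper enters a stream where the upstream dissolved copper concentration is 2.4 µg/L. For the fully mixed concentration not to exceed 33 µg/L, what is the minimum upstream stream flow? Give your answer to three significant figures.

3310 L/s

Set C_mix = 33: (Q·2.400 + 603.0·201.0) / (Q + 603.0) = 33
→ Q = 603.0·(201.0 − 33)/(33 − 2.400) = 3311 L/s.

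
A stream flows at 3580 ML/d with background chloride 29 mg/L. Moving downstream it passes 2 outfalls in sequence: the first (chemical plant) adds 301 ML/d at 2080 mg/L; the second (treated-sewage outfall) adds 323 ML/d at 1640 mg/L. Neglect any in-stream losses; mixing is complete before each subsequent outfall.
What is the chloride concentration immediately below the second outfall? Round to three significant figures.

After outfall 1: Q = 3580 + 301.0 = 3881 ML/d; C = (3580·29.00 + 301.0·2080)/3881 = 188.1 mg/L.
After outfall 2: Q = 3881 + 323.0 = 4204 ML/d; C = (3881·188.1 + 323.0·1640)/4204 = 299.6 mg/L.

300 mg/L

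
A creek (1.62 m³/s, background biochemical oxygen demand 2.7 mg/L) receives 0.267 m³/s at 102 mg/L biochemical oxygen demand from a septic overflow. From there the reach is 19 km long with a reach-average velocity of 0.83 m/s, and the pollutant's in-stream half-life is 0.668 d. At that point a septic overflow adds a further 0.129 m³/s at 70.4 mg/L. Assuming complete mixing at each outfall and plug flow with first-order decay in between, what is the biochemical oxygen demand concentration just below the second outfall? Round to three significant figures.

16.4 mg/L

Mass balance: C = (1.620·2.700 + 0.2670·102.0) / 1.887 = 31.61/1.887 = 16.75 mg/L; combined flow 1.887 m³/s.
Travel time t = 19·1000 / 0.83 = 22890 s = 6.359 h.
Half-life 0.668 d → k = ln 2 / 0.668 = 1.038 d⁻¹.
After decay, C = 16.75 × e^(−kt) = 16.75 × 0.7596 = 12.72 mg/L.
At the second outfall, C = (1.887·12.72 + 0.1290·70.40) / (1.887 + 0.1290) = 16.41 mg/L.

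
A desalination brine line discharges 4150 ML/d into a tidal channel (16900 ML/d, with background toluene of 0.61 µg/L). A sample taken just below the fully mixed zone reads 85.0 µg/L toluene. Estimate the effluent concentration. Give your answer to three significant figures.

Mass balance: 16900·0.6100 + 4150·Cₑ = 21050·85.00
→ Cₑ = (21050·85.00 − 16900·0.6100) / 4150 = 428.7 µg/L.

429 µg/L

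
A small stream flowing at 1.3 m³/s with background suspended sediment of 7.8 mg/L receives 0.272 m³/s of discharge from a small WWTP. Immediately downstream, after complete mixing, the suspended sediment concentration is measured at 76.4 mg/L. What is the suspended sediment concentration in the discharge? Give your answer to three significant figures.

Mass balance: 1.300·7.800 + 0.2720·Cₑ = 1.572·76.40
→ Cₑ = (1.572·76.40 − 1.300·7.800) / 0.2720 = 404.3 mg/L.

404 mg/L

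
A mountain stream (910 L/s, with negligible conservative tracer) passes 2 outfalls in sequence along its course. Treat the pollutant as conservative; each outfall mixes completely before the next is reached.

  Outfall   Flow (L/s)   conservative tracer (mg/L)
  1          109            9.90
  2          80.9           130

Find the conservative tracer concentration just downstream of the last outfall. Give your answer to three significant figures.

Outfall 1: combined Q = 1019 L/s; C = (910.0·0 + 109.0·9.900)/1019 = 1.059 mg/L.
Outfall 2: combined Q = 1100 L/s; C = (1019·1.059 + 80.90·130.0)/1100 = 10.54 mg/L.

10.5 mg/L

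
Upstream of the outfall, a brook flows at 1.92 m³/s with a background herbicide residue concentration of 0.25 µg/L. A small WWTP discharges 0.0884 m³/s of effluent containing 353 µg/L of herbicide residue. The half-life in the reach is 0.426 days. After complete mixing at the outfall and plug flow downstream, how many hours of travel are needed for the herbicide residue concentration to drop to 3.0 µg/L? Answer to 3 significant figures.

Mass balance: C = (1.920·0.2500 + 0.08840·353.0) / 2.008 = 31.69/2.008 = 15.78 µg/L.
Half-life 0.426 d → k = ln 2 / 0.426 = 1.627 d⁻¹.
15.78·exp(−k·t) = 3.0 → t = ln(15.78/3.0)/k = 88140 s = 24.48 h.

24.5 h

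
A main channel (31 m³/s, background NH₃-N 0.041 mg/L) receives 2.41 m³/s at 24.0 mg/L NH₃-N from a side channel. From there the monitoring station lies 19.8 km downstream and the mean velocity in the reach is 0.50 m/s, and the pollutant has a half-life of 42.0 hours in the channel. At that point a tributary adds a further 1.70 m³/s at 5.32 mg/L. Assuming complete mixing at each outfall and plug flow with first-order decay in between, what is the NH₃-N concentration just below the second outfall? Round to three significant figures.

Mass balance: C = (31.00·0.04100 + 2.410·24.00) / 33.41 = 59.11/33.41 = 1.769 mg/L; combined flow 33.41 m³/s.
Travel time t = 19.8·1000 / 0.50 = 39600 s = 11.00 h.
Half-life 42.0 h → k = ln 2 / 42.0 = 0.01650 h⁻¹ = 0.3961 d⁻¹.
First-order decay: C = 1.769·exp(−k·t) = 1.769·0.8340 = 1.476 mg/L.
Second outfall: C = (33.41·1.476 + 1.700·5.320)/35.11 = 1.662 mg/L.

1.66 mg/L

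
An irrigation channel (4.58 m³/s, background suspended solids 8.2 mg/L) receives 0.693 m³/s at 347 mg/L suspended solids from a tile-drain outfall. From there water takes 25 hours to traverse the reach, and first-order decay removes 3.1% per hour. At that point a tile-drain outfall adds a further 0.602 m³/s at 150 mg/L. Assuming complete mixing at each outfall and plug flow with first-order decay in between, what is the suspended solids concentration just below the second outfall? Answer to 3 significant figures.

Mass balance: C = (4.580·8.200 + 0.6930·347.0) / 5.273 = 278.0/5.273 = 52.73 mg/L; combined flow 5.273 m³/s.
3.1%/h lost → k = −ln(1 − 0.031) = 0.03149 h⁻¹.
First-order decay: C = 52.73·exp(−k·t) = 52.73·0.4551 = 24.00 mg/L.
At the second outfall, C = (5.273·24.00 + 0.6020·150.0) / (5.273 + 0.6020) = 36.91 mg/L.

36.9 mg/L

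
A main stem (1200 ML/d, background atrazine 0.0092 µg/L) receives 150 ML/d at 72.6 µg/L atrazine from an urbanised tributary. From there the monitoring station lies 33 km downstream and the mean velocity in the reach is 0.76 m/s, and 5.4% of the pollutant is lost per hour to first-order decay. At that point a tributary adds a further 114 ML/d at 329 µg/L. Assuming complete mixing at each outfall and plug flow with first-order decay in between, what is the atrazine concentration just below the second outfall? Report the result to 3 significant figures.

After mixing, C = (1200·0.009200 + 150.0·72.60) / 1350 = 10900/1350 = 8.075 µg/L; combined flow 1350 ML/d.
Travel time t = 33·1000 / 0.76 = 43420 s = 12.06 h.
5.4%/h lost → k = −ln(1 − 0.054) = 0.05551 h⁻¹.
Applying C = C₀e^(−kt): 8.075 × 0.5119 = 4.134 µg/L.
At the second outfall, C = (1350·4.134 + 114.0·329.0) / (1350 + 114.0) = 29.43 µg/L.

29.4 µg/L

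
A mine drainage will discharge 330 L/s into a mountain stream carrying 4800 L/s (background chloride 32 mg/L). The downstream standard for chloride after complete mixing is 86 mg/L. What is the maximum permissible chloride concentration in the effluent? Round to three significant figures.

871 mg/L

At the limit, (Qr·Cr + Qe·Cₑ)/(Qr + Qe) = 86:
Cₑ = (5130·86 − 4800·32.00) / 330.0 = 871.5 mg/L.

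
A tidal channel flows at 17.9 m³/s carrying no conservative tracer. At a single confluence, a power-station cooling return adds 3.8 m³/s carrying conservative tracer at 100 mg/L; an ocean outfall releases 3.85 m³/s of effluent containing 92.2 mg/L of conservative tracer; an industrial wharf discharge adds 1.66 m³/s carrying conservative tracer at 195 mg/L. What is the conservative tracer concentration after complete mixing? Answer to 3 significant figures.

38.9 mg/L

Mixed concentration C = ΣQC/ΣQ = (17.90·0 + 3.800·100.0 + 3.850·92.20 + 1.660·195.0) / 27.21 = 1059/27.21 = 38.91 mg/L.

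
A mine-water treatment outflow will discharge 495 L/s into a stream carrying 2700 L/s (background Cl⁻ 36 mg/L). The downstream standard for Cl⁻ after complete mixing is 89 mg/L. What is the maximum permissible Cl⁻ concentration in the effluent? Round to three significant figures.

378 mg/L

At the limit, (Qr·Cr + Qe·Cₑ)/(Qr + Qe) = 89:
Cₑ = (3195·89 − 2700·36.00) / 495.0 = 378.1 mg/L.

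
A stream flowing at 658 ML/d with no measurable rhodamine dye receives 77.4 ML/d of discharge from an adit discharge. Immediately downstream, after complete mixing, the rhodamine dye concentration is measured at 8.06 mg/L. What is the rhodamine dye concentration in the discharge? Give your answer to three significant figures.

76.6 mg/L

Mass balance: 658.0·0 + 77.40·Cₑ = 735.4·8.060
→ Cₑ = (735.4·8.060 − 658.0·0) / 77.40 = 76.58 mg/L.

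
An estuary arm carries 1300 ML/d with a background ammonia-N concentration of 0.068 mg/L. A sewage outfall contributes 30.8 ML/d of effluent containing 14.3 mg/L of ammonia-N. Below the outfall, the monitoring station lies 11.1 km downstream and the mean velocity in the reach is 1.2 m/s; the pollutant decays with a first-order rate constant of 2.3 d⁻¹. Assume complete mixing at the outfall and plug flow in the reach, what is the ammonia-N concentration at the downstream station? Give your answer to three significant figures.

Flow-weighted average: C = (1300·0.06800 + 30.80·14.30) / 1331 = 528.8/1331 = 0.3974 mg/L.
Travel time t = 11.1·1000 / 1.2 = 9250 s = 2.569 h.
After decay, C = 0.3974 × e^(−kt) = 0.3974 × 0.7817 = 0.3107 mg/L.

0.311 mg/L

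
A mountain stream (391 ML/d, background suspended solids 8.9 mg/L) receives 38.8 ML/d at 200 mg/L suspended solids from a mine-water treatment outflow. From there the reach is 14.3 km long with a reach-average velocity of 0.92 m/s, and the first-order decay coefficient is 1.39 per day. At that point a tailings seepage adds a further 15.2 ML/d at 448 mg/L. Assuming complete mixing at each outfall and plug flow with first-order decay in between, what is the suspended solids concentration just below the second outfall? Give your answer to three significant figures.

35.0 mg/L

Conservation of mass: C = (391.0·8.900 + 38.80·200.0) / 429.8 = 11240/429.8 = 26.15 mg/L; combined flow 429.8 ML/d.
Travel time t = 14.3·1000 / 0.92 = 15540 s = 4.318 h.
Decay over the reach: 26.15·exp(−kt) = 26.15·0.7788 = 20.37 mg/L.
Second outfall: C = (429.8·20.37 + 15.20·448.0)/445.0 = 34.97 mg/L.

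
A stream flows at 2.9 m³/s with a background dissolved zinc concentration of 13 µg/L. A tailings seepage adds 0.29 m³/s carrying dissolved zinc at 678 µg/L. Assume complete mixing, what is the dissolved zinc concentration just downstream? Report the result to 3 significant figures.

73.5 µg/L

Mixed concentration C = ΣQC/ΣQ = (2.900·13.00 + 0.2900·678.0) / 3.190 = 234.3/3.190 = 73.45 µg/L.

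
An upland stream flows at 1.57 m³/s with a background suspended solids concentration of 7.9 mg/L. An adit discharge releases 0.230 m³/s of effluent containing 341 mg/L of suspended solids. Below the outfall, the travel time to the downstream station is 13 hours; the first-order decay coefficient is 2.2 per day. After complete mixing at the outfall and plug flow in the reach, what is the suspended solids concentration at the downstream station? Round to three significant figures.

Mass balance: C = (1.570·7.900 + 0.2300·341.0) / 1.800 = 90.83/1.800 = 50.46 mg/L.
Applying C = C₀e^(−kt): 50.46 × 0.3037 = 15.33 mg/L.

15.3 mg/L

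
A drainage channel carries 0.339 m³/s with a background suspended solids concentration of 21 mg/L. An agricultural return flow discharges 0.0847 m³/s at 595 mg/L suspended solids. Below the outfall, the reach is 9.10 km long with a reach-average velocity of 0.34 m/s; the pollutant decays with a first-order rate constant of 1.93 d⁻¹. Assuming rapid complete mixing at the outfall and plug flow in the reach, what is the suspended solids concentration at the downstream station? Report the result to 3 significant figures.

74.7 mg/L

Mixed concentration C = ΣQC/ΣQ = (0.3390·21.00 + 0.08470·595.0) / 0.4237 = 57.52/0.4237 = 135.7 mg/L.
Travel time t = 9.10·1000 / 0.34 = 26760 s = 7.435 h.
First-order decay: C = 135.7·exp(−k·t) = 135.7·0.5500 = 74.66 mg/L.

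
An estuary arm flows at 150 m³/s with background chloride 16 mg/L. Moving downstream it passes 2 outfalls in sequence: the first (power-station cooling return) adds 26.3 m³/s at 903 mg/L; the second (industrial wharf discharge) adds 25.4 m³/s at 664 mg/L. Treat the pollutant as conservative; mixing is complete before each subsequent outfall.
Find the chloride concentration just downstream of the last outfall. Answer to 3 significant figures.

213 mg/L

Below outfall 1: Q → 176.3 m³/s, C = (150.0·16.00 + 26.30·903.0)/176.3 = 148.3 mg/L.
Below outfall 2: Q → 201.7 m³/s, C = (176.3·148.3 + 25.40·664.0)/201.7 = 213.3 mg/L.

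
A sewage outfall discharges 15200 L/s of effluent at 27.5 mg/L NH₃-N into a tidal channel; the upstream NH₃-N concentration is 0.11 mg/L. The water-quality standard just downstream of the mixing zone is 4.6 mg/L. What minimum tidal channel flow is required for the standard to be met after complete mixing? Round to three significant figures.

77500 L/s

Set C_mix = 4.6: (Q·0.1100 + 15200·27.50) / (Q + 15200) = 4.6
→ Q = 15200·(27.50 − 4.6)/(4.6 − 0.1100) = 77520 L/s.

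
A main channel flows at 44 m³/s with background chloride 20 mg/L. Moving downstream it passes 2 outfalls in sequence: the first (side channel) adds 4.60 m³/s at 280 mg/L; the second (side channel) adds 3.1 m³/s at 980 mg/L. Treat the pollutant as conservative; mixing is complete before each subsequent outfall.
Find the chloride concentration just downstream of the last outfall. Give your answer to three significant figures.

101 mg/L

Below outfall 1: Q → 48.60 m³/s, C = (44.00·20.00 + 4.600·280.0)/48.60 = 44.61 mg/L.
Below outfall 2: Q → 51.70 m³/s, C = (48.60·44.61 + 3.100·980.0)/51.70 = 100.7 mg/L.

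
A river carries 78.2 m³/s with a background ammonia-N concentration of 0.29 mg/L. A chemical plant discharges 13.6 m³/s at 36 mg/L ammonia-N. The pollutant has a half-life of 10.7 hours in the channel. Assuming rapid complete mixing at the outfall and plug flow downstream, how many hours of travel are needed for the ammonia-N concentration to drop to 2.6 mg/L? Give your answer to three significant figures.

11.8 h

After mixing, C = (78.20·0.2900 + 13.60·36.00) / 91.80 = 512.3/91.80 = 5.580 mg/L.
Half-life 10.7 h → k = ln 2 / 10.7 = 0.06478 h⁻¹ = 1.555 d⁻¹.
5.580·exp(−k·t) = 2.6 → t = ln(5.580/2.6)/k = 42440 s = 11.79 h.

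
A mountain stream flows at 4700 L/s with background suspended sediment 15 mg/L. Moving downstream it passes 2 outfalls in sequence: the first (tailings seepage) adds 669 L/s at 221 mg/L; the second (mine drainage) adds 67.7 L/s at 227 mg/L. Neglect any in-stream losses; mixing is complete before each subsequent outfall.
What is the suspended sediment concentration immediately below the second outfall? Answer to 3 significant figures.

43.0 mg/L

After outfall 1: Q = 4700 + 669.0 = 5369 L/s; C = (4700·15.00 + 669.0·221.0)/5369 = 40.67 mg/L.
After outfall 2: Q = 5369 + 67.70 = 5437 L/s; C = (5369·40.67 + 67.70·227.0)/5437 = 42.99 mg/L.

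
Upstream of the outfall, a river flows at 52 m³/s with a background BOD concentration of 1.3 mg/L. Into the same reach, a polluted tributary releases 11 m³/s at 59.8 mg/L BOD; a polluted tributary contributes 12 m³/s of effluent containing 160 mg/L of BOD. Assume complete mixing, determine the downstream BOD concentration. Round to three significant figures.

Conservation of mass: C = (52.00·1.300 + 11.00·59.80 + 12.00·160.0) / 75.00 = 2645/75.00 = 35.27 mg/L.

35.3 mg/L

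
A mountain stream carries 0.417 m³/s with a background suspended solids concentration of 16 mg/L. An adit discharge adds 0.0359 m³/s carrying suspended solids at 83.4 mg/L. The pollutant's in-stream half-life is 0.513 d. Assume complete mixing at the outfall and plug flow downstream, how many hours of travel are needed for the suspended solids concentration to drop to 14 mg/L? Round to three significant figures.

Mass balance: C = (0.4170·16.00 + 0.03590·83.40) / 0.4529 = 9.666/0.4529 = 21.34 mg/L.
Half-life 0.513 d → k = ln 2 / 0.513 = 1.351 d⁻¹.
21.34·exp(−k·t) = 14 → t = ln(21.34/14)/k = 26960 s = 7.489 h.

7.49 h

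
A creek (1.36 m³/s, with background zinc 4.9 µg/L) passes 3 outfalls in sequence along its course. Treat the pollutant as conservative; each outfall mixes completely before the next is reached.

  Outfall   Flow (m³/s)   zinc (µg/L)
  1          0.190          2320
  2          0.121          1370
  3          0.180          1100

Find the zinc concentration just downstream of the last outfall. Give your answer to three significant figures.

After outfall 1: Q = 1.360 + 0.1900 = 1.550 m³/s; C = (1.360·4.900 + 0.1900·2320)/1.550 = 288.7 µg/L.
After outfall 2: Q = 1.550 + 0.1210 = 1.671 m³/s; C = (1.550·288.7 + 0.1210·1370)/1.671 = 367.0 µg/L.
After outfall 3: Q = 1.671 + 0.1800 = 1.851 m³/s; C = (1.671·367.0 + 0.1800·1100)/1.851 = 438.3 µg/L.

438 µg/L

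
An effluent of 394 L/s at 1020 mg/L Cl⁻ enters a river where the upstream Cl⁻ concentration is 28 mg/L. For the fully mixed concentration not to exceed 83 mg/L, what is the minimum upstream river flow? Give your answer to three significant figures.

Set C_mix = 83: (Q·28.00 + 394.0·1020) / (Q + 394.0) = 83
→ Q = 394.0·(1020 − 83)/(83 − 28.00) = 6712 L/s.

6710 L/s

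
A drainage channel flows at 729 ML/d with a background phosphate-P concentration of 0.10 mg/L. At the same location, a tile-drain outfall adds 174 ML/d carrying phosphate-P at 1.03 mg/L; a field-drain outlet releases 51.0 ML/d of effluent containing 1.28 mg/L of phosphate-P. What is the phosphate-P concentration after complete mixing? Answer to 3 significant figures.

0.333 mg/L

Conservation of mass: C = (729.0·0.1000 + 174.0·1.030 + 51.00·1.280) / 954.0 = 317.4/954.0 = 0.3327 mg/L.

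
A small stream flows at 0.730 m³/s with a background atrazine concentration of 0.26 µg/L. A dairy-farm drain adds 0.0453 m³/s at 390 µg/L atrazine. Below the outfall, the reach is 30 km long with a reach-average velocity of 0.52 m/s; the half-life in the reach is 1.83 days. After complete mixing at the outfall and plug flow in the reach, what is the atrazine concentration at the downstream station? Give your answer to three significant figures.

17.9 µg/L

Mixed concentration C = ΣQC/ΣQ = (0.7300·0.2600 + 0.04530·390.0) / 0.7753 = 17.86/0.7753 = 23.03 µg/L.
Travel time t = 30·1000 / 0.52 = 57690 s = 16.03 h.
Half-life 1.83 d → k = ln 2 / 1.83 = 0.3788 d⁻¹.
First-order decay: C = 23.03·exp(−k·t) = 23.03·0.7765 = 17.89 µg/L.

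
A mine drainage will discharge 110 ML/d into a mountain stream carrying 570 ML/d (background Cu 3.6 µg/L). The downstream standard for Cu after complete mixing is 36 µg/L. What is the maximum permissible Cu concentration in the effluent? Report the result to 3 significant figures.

At the limit, (Qr·Cr + Qe·Cₑ)/(Qr + Qe) = 36:
Cₑ = (680.0·36 − 570.0·3.600) / 110.0 = 203.9 µg/L.

204 µg/L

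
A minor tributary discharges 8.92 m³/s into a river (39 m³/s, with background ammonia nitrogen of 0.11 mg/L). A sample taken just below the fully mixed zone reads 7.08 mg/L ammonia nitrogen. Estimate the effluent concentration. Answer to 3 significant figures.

37.6 mg/L

Mass balance: 39.00·0.1100 + 8.920·Cₑ = 47.92·7.080
→ Cₑ = (47.92·7.080 − 39.00·0.1100) / 8.920 = 37.55 mg/L.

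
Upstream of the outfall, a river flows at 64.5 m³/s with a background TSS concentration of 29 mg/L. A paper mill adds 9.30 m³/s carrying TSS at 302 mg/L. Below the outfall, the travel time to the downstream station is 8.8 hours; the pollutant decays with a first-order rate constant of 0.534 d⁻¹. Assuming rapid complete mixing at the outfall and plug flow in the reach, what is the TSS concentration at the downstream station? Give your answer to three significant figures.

Conservation of mass: C = (64.50·29.00 + 9.300·302.0) / 73.80 = 4679/73.80 = 63.40 mg/L.
After decay, C = 63.40 × e^(−kt) = 63.40 × 0.8222 = 52.13 mg/L.

52.1 mg/L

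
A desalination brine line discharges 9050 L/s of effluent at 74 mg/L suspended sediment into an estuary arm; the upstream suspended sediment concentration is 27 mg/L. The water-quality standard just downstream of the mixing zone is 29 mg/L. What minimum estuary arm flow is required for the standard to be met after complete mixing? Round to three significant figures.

204000 L/s

Set C_mix = 29: (Q·27.00 + 9050·74.00) / (Q + 9050) = 29
→ Q = 9050·(74.00 − 29)/(29 − 27.00) = 203600 L/s.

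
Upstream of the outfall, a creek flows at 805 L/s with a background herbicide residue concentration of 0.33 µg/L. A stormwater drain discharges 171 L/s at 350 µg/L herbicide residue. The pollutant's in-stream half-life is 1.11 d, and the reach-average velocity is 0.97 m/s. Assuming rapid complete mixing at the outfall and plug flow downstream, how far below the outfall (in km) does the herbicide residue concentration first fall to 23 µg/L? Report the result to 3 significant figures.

132 km

Conservation of mass: C = (805.0·0.3300 + 171.0·350.0) / 976.0 = 60120/976.0 = 61.59 µg/L.
Half-life 1.11 d → k = ln 2 / 1.11 = 0.6245 d⁻¹.
Set 61.59·exp(−k·t) = 23 → t = ln(61.59/23)/k = 136300 s = 37.86 h.
Distance = v·t = 0.97·136300 = 132200 m = 132.2 km.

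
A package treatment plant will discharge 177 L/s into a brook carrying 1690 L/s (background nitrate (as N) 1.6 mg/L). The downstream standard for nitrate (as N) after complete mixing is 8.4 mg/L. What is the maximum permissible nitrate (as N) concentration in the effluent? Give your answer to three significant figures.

At the limit, (Qr·Cr + Qe·Cₑ)/(Qr + Qe) = 8.4:
Cₑ = (1867·8.4 − 1690·1.600) / 177.0 = 73.33 mg/L.

73.3 mg/L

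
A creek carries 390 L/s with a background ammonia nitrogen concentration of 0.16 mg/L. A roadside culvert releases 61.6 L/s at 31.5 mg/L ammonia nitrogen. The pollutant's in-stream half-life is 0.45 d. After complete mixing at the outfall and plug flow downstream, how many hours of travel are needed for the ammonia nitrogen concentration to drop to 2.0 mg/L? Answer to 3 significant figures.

Mass balance: C = (390.0·0.1600 + 61.60·31.50) / 451.6 = 2003/451.6 = 4.435 mg/L.
Half-life 0.45 d → k = ln 2 / 0.45 = 1.540 d⁻¹.
4.435·exp(−k·t) = 2.0 → t = ln(4.435/2.0)/k = 44670 s = 12.41 h.

12.4 h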